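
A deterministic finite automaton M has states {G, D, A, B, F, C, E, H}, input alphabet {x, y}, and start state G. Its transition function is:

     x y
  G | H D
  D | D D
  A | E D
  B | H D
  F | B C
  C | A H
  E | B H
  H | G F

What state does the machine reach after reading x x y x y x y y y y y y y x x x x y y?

D

start at G
read 'x': G → H
read 'x': H → G
read 'y': G → D
read 'x': D → D
read 'y': D → D
read 'x': D → D
read 'y': D → D
read 'y': D → D
read 'y': D → D
read 'y': D → D
read 'y': D → D
read 'y': D → D
read 'y': D → D
read 'x': D → D
read 'x': D → D
read 'x': D → D
read 'x': D → D
read 'y': D → D
read 'y': D → D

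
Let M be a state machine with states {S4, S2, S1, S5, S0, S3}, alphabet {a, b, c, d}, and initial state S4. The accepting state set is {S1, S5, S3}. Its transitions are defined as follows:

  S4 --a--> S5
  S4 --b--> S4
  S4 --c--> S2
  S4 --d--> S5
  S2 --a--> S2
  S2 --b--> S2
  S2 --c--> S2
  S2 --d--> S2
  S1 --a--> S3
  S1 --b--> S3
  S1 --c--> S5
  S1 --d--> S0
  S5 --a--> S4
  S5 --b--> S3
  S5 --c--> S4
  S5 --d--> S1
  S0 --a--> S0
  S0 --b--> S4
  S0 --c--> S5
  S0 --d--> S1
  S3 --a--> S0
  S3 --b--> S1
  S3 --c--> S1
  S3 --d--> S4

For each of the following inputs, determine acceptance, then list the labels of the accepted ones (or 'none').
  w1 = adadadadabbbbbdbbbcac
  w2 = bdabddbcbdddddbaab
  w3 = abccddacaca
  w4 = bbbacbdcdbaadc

w1:
  start at S4
  read 'a': S4 → S5
  read 'd': S5 → S1
  read 'a': S1 → S3
  read 'd': S3 → S4
  read 'a': S4 → S5
  read 'd': S5 → S1
  read 'a': S1 → S3
  read 'd': S3 → S4
  read 'a': S4 → S5
  read 'b': S5 → S3
  read 'b': S3 → S1
  read 'b': S1 → S3
  read 'b': S3 → S1
  read 'b': S1 → S3
  read 'd': S3 → S4
  read 'b': S4 → S4
  read 'b': S4 → S4
  read 'b': S4 → S4
  read 'c': S4 → S2
  read 'a': S2 → S2
  read 'c': S2 → S2
  end S2, rejected
w2:
  start at S4
  read 'b': S4 → S4
  read 'd': S4 → S5
  read 'a': S5 → S4
  read 'b': S4 → S4
  read 'd': S4 → S5
  read 'd': S5 → S1
  read 'b': S1 → S3
  read 'c': S3 → S1
  read 'b': S1 → S3
  read 'd': S3 → S4
  read 'd': S4 → S5
  read 'd': S5 → S1
  read 'd': S1 → S0
  read 'd': S0 → S1
  read 'b': S1 → S3
  read 'a': S3 → S0
  read 'a': S0 → S0
  read 'b': S0 → S4
  end S4, rejected
w3:
  start at S4
  read 'a': S4 → S5
  read 'b': S5 → S3
  read 'c': S3 → S1
  read 'c': S1 → S5
  read 'd': S5 → S1
  read 'd': S1 → S0
  read 'a': S0 → S0
  read 'c': S0 → S5
  read 'a': S5 → S4
  read 'c': S4 → S2
  read 'a': S2 → S2
  end S2, rejected
w4:
  start at S4
  read 'b': S4 → S4
  read 'b': S4 → S4
  read 'b': S4 → S4
  read 'a': S4 → S5
  read 'c': S5 → S4
  read 'b': S4 → S4
  read 'd': S4 → S5
  read 'c': S5 → S4
  read 'd': S4 → S5
  read 'b': S5 → S3
  read 'a': S3 → S0
  read 'a': S0 → S0
  read 'd': S0 → S1
  read 'c': S1 → S5
  end S5, accepted

w4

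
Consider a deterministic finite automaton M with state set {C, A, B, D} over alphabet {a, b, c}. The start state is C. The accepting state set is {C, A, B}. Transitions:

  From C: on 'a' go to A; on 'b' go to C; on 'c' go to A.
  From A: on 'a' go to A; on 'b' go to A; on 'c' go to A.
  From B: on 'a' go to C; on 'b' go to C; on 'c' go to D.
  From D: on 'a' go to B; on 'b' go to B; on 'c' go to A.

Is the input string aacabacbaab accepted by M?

Yes

Trace: C -a-> A -a-> A -c-> A -a-> A -b-> A -a-> A -c-> A -b-> A -a-> A -a-> A -b-> A
End state A is accepting.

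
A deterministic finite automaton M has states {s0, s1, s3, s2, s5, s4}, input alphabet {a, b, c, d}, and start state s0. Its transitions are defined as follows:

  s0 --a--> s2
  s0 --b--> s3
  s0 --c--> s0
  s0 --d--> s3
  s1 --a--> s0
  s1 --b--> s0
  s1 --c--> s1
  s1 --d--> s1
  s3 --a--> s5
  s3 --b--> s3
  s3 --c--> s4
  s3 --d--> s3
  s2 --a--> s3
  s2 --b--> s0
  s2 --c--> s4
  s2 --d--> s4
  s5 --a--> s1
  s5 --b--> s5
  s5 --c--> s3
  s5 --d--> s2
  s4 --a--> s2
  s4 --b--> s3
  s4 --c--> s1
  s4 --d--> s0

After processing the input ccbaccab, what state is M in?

Trace: s0 -c-> s0 -c-> s0 -b-> s3 -a-> s5 -c-> s3 -c-> s4 -a-> s2 -b-> s0

s0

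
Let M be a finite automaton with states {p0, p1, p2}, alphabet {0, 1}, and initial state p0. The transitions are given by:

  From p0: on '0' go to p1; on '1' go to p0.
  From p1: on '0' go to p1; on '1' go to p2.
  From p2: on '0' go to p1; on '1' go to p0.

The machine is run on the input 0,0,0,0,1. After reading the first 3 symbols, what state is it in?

p0 → p1 → p1 → p1
After 3 symbols: p1.

p1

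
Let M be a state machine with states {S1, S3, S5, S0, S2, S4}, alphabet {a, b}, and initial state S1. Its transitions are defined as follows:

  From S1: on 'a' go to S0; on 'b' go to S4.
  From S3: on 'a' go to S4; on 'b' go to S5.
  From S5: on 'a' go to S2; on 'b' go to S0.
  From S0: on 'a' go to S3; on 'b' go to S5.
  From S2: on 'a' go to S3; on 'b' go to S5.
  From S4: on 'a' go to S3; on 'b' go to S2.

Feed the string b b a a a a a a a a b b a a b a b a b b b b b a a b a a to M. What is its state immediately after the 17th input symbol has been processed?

S5

start at S1
read 'b': S1 → S4
read 'b': S4 → S2
read 'a': S2 → S3
read 'a': S3 → S4
read 'a': S4 → S3
read 'a': S3 → S4
read 'a': S4 → S3
read 'a': S3 → S4
read 'a': S4 → S3
read 'a': S3 → S4
read 'b': S4 → S2
read 'b': S2 → S5
read 'a': S5 → S2
read 'a': S2 → S3
read 'b': S3 → S5
read 'a': S5 → S2
read 'b': S2 → S5
After 17 symbols: S5.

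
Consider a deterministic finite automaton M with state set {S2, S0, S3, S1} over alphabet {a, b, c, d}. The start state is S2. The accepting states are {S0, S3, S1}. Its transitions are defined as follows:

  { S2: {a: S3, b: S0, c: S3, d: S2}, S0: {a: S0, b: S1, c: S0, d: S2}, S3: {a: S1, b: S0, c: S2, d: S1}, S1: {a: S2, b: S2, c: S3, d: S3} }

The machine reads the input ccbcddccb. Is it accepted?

Yes

Trace: S2 -c-> S3 -c-> S2 -b-> S0 -c-> S0 -d-> S2 -d-> S2 -c-> S3 -c-> S2 -b-> S0
End state S0 is accepting.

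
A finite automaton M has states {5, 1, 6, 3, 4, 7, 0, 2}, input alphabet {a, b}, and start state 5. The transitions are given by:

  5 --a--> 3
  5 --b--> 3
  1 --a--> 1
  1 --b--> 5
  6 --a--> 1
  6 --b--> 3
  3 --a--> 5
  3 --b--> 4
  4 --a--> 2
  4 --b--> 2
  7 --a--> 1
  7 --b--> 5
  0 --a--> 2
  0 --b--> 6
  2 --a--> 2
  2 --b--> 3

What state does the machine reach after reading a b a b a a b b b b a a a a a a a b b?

4

Trace: 5 -a-> 3 -b-> 4 -a-> 2 -b-> 3 -a-> 5 -a-> 3 -b-> 4 -b-> 2 -b-> 3 -b-> 4 -a-> 2 -a-> 2 -a-> 2 -a-> 2 -a-> 2 -a-> 2 -a-> 2 -b-> 3 -b-> 4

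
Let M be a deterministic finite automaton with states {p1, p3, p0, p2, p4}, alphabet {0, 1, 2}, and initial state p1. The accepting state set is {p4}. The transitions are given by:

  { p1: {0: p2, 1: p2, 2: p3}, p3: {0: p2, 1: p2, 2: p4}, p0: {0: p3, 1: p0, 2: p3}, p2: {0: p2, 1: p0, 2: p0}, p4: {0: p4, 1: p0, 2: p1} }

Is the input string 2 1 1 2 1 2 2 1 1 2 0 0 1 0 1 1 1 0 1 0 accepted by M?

No

Trace: p1 -2-> p3 -1-> p2 -1-> p0 -2-> p3 -1-> p2 -2-> p0 -2-> p3 -1-> p2 -1-> p0 -2-> p3 -0-> p2 -0-> p2 -1-> p0 -0-> p3 -1-> p2 -1-> p0 -1-> p0 -0-> p3 -1-> p2 -0-> p2
End state p2 is not accepting.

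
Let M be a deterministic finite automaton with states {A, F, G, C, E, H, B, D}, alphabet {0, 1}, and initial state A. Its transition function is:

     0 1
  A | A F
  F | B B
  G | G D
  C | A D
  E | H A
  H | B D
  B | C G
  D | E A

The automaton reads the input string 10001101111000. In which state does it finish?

Trace: A -1-> F -0-> B -0-> C -0-> A -1-> F -1-> B -0-> C -1-> D -1-> A -1-> F -1-> B -0-> C -0-> A -0-> A

A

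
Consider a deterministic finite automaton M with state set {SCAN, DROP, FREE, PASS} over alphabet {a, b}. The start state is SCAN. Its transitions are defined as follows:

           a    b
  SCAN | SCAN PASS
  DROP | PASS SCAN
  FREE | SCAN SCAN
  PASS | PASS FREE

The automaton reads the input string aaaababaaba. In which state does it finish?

start at SCAN
read 'a': SCAN → SCAN
read 'a': SCAN → SCAN
read 'a': SCAN → SCAN
read 'a': SCAN → SCAN
read 'b': SCAN → PASS
read 'a': PASS → PASS
read 'b': PASS → FREE
read 'a': FREE → SCAN
read 'a': SCAN → SCAN
read 'b': SCAN → PASS
read 'a': PASS → PASS

PASS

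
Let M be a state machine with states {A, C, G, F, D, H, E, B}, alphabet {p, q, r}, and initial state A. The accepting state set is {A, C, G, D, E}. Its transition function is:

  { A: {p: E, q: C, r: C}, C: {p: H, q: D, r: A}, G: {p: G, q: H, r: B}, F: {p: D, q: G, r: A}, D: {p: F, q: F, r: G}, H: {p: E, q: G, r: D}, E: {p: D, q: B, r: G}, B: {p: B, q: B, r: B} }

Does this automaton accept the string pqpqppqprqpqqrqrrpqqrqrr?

Trace: A -p-> E -q-> B -p-> B -q-> B -p-> B -p-> B -q-> B -p-> B -r-> B -q-> B -p-> B -q-> B -q-> B -r-> B -q-> B -r-> B -r-> B -p-> B -q-> B -q-> B -r-> B -q-> B -r-> B -r-> B
End state B is not accepting.

No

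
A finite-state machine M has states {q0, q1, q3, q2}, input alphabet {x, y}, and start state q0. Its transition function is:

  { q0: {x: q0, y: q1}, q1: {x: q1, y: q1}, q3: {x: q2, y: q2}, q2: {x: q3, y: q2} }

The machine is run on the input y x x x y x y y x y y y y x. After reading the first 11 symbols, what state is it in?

q1

Trace: q0 -y-> q1 -x-> q1 -x-> q1 -x-> q1 -y-> q1 -x-> q1 -y-> q1 -y-> q1 -x-> q1 -y-> q1 -y-> q1
After 11 symbols: q1.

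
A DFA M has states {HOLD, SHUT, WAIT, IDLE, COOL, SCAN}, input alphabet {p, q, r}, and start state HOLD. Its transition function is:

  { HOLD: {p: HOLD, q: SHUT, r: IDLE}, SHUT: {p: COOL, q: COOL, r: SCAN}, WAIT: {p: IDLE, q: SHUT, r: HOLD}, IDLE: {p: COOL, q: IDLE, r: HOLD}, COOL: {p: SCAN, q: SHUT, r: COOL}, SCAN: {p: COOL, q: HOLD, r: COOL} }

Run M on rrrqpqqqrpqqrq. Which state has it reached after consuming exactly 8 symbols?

Trace: HOLD -r-> IDLE -r-> HOLD -r-> IDLE -q-> IDLE -p-> COOL -q-> SHUT -q-> COOL -q-> SHUT
After 8 symbols: SHUT.

SHUT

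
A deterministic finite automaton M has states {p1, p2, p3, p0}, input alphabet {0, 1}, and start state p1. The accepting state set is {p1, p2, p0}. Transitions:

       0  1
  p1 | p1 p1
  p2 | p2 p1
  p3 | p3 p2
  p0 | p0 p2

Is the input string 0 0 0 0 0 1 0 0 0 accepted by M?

Trace: p1 -0-> p1 -0-> p1 -0-> p1 -0-> p1 -0-> p1 -1-> p1 -0-> p1 -0-> p1 -0-> p1
End state p1 is accepting.

Yes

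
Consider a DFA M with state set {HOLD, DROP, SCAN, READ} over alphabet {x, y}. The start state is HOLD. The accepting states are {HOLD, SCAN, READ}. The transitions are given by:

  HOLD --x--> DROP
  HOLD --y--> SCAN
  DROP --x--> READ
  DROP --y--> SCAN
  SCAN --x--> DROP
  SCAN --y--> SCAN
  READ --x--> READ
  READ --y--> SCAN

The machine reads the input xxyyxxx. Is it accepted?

Yes

HOLD → DROP → READ → SCAN → SCAN → DROP → READ → READ
End state READ is accepting.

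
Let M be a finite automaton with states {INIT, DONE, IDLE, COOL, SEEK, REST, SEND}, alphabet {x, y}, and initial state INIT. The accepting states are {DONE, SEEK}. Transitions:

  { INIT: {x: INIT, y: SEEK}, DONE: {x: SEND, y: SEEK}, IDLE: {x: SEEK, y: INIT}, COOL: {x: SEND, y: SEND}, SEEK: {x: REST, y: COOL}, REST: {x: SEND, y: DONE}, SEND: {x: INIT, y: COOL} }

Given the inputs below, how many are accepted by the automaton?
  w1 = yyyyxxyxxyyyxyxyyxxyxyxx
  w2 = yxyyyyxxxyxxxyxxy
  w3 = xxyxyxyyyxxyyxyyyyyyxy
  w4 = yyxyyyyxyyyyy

1

w1:
  start at INIT
  read 'y': INIT → SEEK
  read 'y': SEEK → COOL
  read 'y': COOL → SEND
  read 'y': SEND → COOL
  read 'x': COOL → SEND
  read 'x': SEND → INIT
  read 'y': INIT → SEEK
  read 'x': SEEK → REST
  read 'x': REST → SEND
  read 'y': SEND → COOL
  read 'y': COOL → SEND
  read 'y': SEND → COOL
  read 'x': COOL → SEND
  read 'y': SEND → COOL
  read 'x': COOL → SEND
  read 'y': SEND → COOL
  read 'y': COOL → SEND
  read 'x': SEND → INIT
  read 'x': INIT → INIT
  read 'y': INIT → SEEK
  read 'x': SEEK → REST
  read 'y': REST → DONE
  read 'x': DONE → SEND
  read 'x': SEND → INIT
  end INIT, rejected
w2:
  start at INIT
  read 'y': INIT → SEEK
  read 'x': SEEK → REST
  read 'y': REST → DONE
  read 'y': DONE → SEEK
  read 'y': SEEK → COOL
  read 'y': COOL → SEND
  read 'x': SEND → INIT
  read 'x': INIT → INIT
  read 'x': INIT → INIT
  read 'y': INIT → SEEK
  read 'x': SEEK → REST
  read 'x': REST → SEND
  read 'x': SEND → INIT
  read 'y': INIT → SEEK
  read 'x': SEEK → REST
  read 'x': REST → SEND
  read 'y': SEND → COOL
  end COOL, rejected
w3:
  start at INIT
  read 'x': INIT → INIT
  read 'x': INIT → INIT
  read 'y': INIT → SEEK
  read 'x': SEEK → REST
  read 'y': REST → DONE
  read 'x': DONE → SEND
  read 'y': SEND → COOL
  read 'y': COOL → SEND
  read 'y': SEND → COOL
  read 'x': COOL → SEND
  read 'x': SEND → INIT
  read 'y': INIT → SEEK
  read 'y': SEEK → COOL
  read 'x': COOL → SEND
  read 'y': SEND → COOL
  read 'y': COOL → SEND
  read 'y': SEND → COOL
  read 'y': COOL → SEND
  read 'y': SEND → COOL
  read 'y': COOL → SEND
  read 'x': SEND → INIT
  read 'y': INIT → SEEK
  end SEEK, accepted
w4:
  start at INIT
  read 'y': INIT → SEEK
  read 'y': SEEK → COOL
  read 'x': COOL → SEND
  read 'y': SEND → COOL
  read 'y': COOL → SEND
  read 'y': SEND → COOL
  read 'y': COOL → SEND
  read 'x': SEND → INIT
  read 'y': INIT → SEEK
  read 'y': SEEK → COOL
  read 'y': COOL → SEND
  read 'y': SEND → COOL
  read 'y': COOL → SEND
  end SEND, rejected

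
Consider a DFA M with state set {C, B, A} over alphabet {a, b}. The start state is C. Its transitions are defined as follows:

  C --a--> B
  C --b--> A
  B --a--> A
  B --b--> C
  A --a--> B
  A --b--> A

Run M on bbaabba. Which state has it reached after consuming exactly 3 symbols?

B

C → A → A → B
After 3 symbols: B.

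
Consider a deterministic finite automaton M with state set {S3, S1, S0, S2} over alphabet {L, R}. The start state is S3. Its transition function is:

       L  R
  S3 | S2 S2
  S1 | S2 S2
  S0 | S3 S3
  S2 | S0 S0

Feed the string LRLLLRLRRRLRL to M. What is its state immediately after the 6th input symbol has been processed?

start at S3
read 'L': S3 → S2
read 'R': S2 → S0
read 'L': S0 → S3
read 'L': S3 → S2
read 'L': S2 → S0
read 'R': S0 → S3
After 6 symbols: S3.

S3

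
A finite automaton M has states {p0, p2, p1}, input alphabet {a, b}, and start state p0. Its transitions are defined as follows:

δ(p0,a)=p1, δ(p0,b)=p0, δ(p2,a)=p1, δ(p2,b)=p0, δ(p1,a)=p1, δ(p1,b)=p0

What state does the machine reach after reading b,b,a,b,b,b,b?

p0

Trace: p0 -b-> p0 -b-> p0 -a-> p1 -b-> p0 -b-> p0 -b-> p0 -b-> p0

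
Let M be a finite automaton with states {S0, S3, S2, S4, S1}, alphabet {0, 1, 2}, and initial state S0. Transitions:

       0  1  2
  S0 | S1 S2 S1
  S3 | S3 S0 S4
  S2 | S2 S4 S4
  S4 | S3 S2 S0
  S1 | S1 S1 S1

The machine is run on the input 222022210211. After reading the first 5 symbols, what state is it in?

S1

start at S0
read '2': S0 → S1
read '2': S1 → S1
read '2': S1 → S1
read '0': S1 → S1
read '2': S1 → S1
After 5 symbols: S1.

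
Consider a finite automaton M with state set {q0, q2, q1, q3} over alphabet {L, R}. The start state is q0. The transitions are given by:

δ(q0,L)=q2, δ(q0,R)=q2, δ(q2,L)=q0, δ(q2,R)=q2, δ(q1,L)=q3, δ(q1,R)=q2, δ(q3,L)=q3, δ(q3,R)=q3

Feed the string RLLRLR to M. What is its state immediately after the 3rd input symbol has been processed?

q2

Trace: q0 -R-> q2 -L-> q0 -L-> q2
After 3 symbols: q2.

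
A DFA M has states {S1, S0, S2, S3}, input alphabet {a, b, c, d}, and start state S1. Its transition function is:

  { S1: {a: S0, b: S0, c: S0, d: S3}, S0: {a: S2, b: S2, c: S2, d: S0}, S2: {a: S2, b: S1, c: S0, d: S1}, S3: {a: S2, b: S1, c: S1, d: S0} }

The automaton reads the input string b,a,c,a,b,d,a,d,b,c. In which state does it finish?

S2

start at S1
read 'b': S1 → S0
read 'a': S0 → S2
read 'c': S2 → S0
read 'a': S0 → S2
read 'b': S2 → S1
read 'd': S1 → S3
read 'a': S3 → S2
read 'd': S2 → S1
read 'b': S1 → S0
read 'c': S0 → S2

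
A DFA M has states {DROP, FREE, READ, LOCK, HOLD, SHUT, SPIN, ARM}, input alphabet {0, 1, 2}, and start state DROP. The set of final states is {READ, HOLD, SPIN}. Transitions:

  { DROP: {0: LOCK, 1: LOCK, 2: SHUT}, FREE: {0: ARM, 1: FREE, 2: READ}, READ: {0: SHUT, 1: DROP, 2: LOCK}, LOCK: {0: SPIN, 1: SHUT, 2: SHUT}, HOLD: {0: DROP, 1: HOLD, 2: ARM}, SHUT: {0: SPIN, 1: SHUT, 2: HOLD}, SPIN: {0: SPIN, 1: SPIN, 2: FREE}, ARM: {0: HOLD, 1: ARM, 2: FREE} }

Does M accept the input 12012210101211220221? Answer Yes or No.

Trace: DROP -1-> LOCK -2-> SHUT -0-> SPIN -1-> SPIN -2-> FREE -2-> READ -1-> DROP -0-> LOCK -1-> SHUT -0-> SPIN -1-> SPIN -2-> FREE -1-> FREE -1-> FREE -2-> READ -2-> LOCK -0-> SPIN -2-> FREE -2-> READ -1-> DROP
End state DROP is not accepting.

No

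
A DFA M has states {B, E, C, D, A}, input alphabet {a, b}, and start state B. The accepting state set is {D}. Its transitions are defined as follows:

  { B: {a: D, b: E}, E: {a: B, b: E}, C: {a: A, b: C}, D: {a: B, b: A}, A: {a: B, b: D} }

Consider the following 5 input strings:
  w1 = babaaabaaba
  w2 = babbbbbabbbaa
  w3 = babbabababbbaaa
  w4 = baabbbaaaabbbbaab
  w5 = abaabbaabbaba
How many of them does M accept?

w1: Trace: B -b-> E -a-> B -b-> E -a-> B -a-> D -a-> B -b-> E -a-> B -a-> D -b-> A -a-> B  → end B, rejected
w2: Trace: B -b-> E -a-> B -b-> E -b-> E -b-> E -b-> E -b-> E -a-> B -b-> E -b-> E -b-> E -a-> B -a-> D  → end D, accepted
w3: Trace: B -b-> E -a-> B -b-> E -b-> E -a-> B -b-> E -a-> B -b-> E -a-> B -b-> E -b-> E -b-> E -a-> B -a-> D -a-> B  → end B, rejected
w4: Trace: B -b-> E -a-> B -a-> D -b-> A -b-> D -b-> A -a-> B -a-> D -a-> B -a-> D -b-> A -b-> D -b-> A -b-> D -a-> B -a-> D -b-> A  → end A, rejected
w5: Trace: B -a-> D -b-> A -a-> B -a-> D -b-> A -b-> D -a-> B -a-> D -b-> A -b-> D -a-> B -b-> E -a-> B  → end B, rejected

1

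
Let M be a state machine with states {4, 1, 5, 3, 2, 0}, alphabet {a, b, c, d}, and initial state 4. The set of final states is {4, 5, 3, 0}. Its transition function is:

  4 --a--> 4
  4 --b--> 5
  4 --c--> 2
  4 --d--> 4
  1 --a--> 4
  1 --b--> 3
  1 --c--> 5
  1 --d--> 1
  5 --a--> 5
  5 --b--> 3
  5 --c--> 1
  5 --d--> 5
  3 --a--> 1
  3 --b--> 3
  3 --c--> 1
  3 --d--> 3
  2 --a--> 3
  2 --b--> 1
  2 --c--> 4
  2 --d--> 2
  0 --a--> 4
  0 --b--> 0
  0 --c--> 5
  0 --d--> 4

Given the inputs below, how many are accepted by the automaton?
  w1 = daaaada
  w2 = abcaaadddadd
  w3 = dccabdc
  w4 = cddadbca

3

w1: 4 → 4 → 4 → 4 → 4 → 4 → 4 → 4  → end 4, accepted
w2: 4 → 4 → 5 → 1 → 4 → 4 → 4 → 4 → 4 → 4 → 4 → 4 → 4  → end 4, accepted
w3: 4 → 4 → 2 → 4 → 4 → 5 → 5 → 1  → end 1, rejected
w4: 4 → 2 → 2 → 2 → 3 → 3 → 3 → 1 → 4  → end 4, accepted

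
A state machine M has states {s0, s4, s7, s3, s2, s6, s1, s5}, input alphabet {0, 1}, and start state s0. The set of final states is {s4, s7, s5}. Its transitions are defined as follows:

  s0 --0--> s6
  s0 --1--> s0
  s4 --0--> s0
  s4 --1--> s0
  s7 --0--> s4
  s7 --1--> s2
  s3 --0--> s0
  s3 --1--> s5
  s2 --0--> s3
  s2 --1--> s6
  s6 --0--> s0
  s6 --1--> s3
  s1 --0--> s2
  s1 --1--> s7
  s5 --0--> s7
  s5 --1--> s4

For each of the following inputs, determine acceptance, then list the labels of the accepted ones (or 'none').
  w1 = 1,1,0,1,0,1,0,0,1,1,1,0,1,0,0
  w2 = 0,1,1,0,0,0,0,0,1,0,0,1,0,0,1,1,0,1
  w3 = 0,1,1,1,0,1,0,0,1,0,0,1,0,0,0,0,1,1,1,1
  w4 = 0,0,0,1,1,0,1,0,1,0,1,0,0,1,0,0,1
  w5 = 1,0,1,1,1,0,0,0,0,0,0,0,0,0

w1:
  start at s0
  read '1': s0 → s0
  read '1': s0 → s0
  read '0': s0 → s6
  read '1': s6 → s3
  read '0': s3 → s0
  read '1': s0 → s0
  read '0': s0 → s6
  read '0': s6 → s0
  read '1': s0 → s0
  read '1': s0 → s0
  read '1': s0 → s0
  read '0': s0 → s6
  read '1': s6 → s3
  read '0': s3 → s0
  read '0': s0 → s6
  end s6, rejected
w2:
  start at s0
  read '0': s0 → s6
  read '1': s6 → s3
  read '1': s3 → s5
  read '0': s5 → s7
  read '0': s7 → s4
  read '0': s4 → s0
  read '0': s0 → s6
  read '0': s6 → s0
  read '1': s0 → s0
  read '0': s0 → s6
  read '0': s6 → s0
  read '1': s0 → s0
  read '0': s0 → s6
  read '0': s6 → s0
  read '1': s0 → s0
  read '1': s0 → s0
  read '0': s0 → s6
  read '1': s6 → s3
  end s3, rejected
w3:
  start at s0
  read '0': s0 → s6
  read '1': s6 → s3
  read '1': s3 → s5
  read '1': s5 → s4
  read '0': s4 → s0
  read '1': s0 → s0
  read '0': s0 → s6
  read '0': s6 → s0
  read '1': s0 → s0
  read '0': s0 → s6
  read '0': s6 → s0
  read '1': s0 → s0
  read '0': s0 → s6
  read '0': s6 → s0
  read '0': s0 → s6
  read '0': s6 → s0
  read '1': s0 → s0
  read '1': s0 → s0
  read '1': s0 → s0
  read '1': s0 → s0
  end s0, rejected
w4:
  start at s0
  read '0': s0 → s6
  read '0': s6 → s0
  read '0': s0 → s6
  read '1': s6 → s3
  read '1': s3 → s5
  read '0': s5 → s7
  read '1': s7 → s2
  read '0': s2 → s3
  read '1': s3 → s5
  read '0': s5 → s7
  read '1': s7 → s2
  read '0': s2 → s3
  read '0': s3 → s0
  read '1': s0 → s0
  read '0': s0 → s6
  read '0': s6 → s0
  read '1': s0 → s0
  end s0, rejected
w5:
  start at s0
  read '1': s0 → s0
  read '0': s0 → s6
  read '1': s6 → s3
  read '1': s3 → s5
  read '1': s5 → s4
  read '0': s4 → s0
  read '0': s0 → s6
  read '0': s6 → s0
  read '0': s0 → s6
  read '0': s6 → s0
  read '0': s0 → s6
  read '0': s6 → s0
  read '0': s0 → s6
  read '0': s6 → s0
  end s0, rejected

none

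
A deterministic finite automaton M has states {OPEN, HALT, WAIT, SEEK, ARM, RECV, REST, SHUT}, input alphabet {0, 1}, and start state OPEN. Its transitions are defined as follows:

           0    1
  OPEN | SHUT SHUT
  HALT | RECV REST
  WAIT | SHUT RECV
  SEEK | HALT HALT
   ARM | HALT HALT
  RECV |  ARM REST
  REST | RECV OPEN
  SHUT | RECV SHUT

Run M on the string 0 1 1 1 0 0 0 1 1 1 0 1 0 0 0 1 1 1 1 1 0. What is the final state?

RECV

Trace: OPEN -0-> SHUT -1-> SHUT -1-> SHUT -1-> SHUT -0-> RECV -0-> ARM -0-> HALT -1-> REST -1-> OPEN -1-> SHUT -0-> RECV -1-> REST -0-> RECV -0-> ARM -0-> HALT -1-> REST -1-> OPEN -1-> SHUT -1-> SHUT -1-> SHUT -0-> RECV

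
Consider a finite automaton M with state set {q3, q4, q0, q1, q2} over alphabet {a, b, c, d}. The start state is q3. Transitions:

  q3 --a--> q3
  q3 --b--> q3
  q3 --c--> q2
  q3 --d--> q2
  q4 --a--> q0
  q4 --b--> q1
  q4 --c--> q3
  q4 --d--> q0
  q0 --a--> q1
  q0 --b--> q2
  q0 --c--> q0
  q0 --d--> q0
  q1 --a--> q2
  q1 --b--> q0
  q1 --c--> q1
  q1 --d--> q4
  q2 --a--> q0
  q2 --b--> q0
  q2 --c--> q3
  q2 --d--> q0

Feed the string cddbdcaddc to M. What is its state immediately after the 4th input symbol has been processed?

q2

q3 → q2 → q0 → q0 → q2
After 4 symbols: q2.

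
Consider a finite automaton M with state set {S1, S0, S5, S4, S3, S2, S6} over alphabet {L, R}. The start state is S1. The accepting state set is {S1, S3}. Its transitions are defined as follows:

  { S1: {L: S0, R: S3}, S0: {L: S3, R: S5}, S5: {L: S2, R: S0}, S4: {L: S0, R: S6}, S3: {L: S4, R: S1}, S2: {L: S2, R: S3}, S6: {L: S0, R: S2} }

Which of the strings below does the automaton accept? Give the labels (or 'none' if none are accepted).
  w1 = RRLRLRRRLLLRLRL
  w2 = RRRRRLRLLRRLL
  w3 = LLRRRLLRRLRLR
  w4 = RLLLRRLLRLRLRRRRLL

w4

w1: Trace: S1 -R-> S3 -R-> S1 -L-> S0 -R-> S5 -L-> S2 -R-> S3 -R-> S1 -R-> S3 -L-> S4 -L-> S0 -L-> S3 -R-> S1 -L-> S0 -R-> S5 -L-> S2  → end S2, rejected
w2: Trace: S1 -R-> S3 -R-> S1 -R-> S3 -R-> S1 -R-> S3 -L-> S4 -R-> S6 -L-> S0 -L-> S3 -R-> S1 -R-> S3 -L-> S4 -L-> S0  → end S0, rejected
w3: Trace: S1 -L-> S0 -L-> S3 -R-> S1 -R-> S3 -R-> S1 -L-> S0 -L-> S3 -R-> S1 -R-> S3 -L-> S4 -R-> S6 -L-> S0 -R-> S5  → end S5, rejected
w4: Trace: S1 -R-> S3 -L-> S4 -L-> S0 -L-> S3 -R-> S1 -R-> S3 -L-> S4 -L-> S0 -R-> S5 -L-> S2 -R-> S3 -L-> S4 -R-> S6 -R-> S2 -R-> S3 -R-> S1 -L-> S0 -L-> S3  → end S3, accepted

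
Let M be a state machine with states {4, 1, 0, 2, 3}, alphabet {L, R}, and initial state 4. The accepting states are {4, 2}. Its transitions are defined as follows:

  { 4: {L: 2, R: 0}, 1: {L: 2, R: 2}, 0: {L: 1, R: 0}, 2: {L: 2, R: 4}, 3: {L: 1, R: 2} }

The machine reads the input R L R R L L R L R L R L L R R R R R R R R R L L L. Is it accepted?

Yes

Trace: 4 -R-> 0 -L-> 1 -R-> 2 -R-> 4 -L-> 2 -L-> 2 -R-> 4 -L-> 2 -R-> 4 -L-> 2 -R-> 4 -L-> 2 -L-> 2 -R-> 4 -R-> 0 -R-> 0 -R-> 0 -R-> 0 -R-> 0 -R-> 0 -R-> 0 -R-> 0 -L-> 1 -L-> 2 -L-> 2
End state 2 is accepting.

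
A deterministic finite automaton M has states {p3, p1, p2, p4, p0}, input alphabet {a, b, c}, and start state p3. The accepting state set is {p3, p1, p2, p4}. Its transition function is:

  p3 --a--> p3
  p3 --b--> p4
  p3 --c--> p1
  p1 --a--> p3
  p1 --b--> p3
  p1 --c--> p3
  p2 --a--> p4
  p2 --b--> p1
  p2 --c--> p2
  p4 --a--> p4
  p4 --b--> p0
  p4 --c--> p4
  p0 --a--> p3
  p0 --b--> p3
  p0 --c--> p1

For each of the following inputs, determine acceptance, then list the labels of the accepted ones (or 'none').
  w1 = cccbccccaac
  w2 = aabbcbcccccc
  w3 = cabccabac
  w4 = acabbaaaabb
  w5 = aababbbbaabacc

w1, w2, w3, w5

w1:
  start at p3
  read 'c': p3 → p1
  read 'c': p1 → p3
  read 'c': p3 → p1
  read 'b': p1 → p3
  read 'c': p3 → p1
  read 'c': p1 → p3
  read 'c': p3 → p1
  read 'c': p1 → p3
  read 'a': p3 → p3
  read 'a': p3 → p3
  read 'c': p3 → p1
  end p1, accepted
w2:
  start at p3
  read 'a': p3 → p3
  read 'a': p3 → p3
  read 'b': p3 → p4
  read 'b': p4 → p0
  read 'c': p0 → p1
  read 'b': p1 → p3
  read 'c': p3 → p1
  read 'c': p1 → p3
  read 'c': p3 → p1
  read 'c': p1 → p3
  read 'c': p3 → p1
  read 'c': p1 → p3
  end p3, accepted
w3:
  start at p3
  read 'c': p3 → p1
  read 'a': p1 → p3
  read 'b': p3 → p4
  read 'c': p4 → p4
  read 'c': p4 → p4
  read 'a': p4 → p4
  read 'b': p4 → p0
  read 'a': p0 → p3
  read 'c': p3 → p1
  end p1, accepted
w4:
  start at p3
  read 'a': p3 → p3
  read 'c': p3 → p1
  read 'a': p1 → p3
  read 'b': p3 → p4
  read 'b': p4 → p0
  read 'a': p0 → p3
  read 'a': p3 → p3
  read 'a': p3 → p3
  read 'a': p3 → p3
  read 'b': p3 → p4
  read 'b': p4 → p0
  end p0, rejected
w5:
  start at p3
  read 'a': p3 → p3
  read 'a': p3 → p3
  read 'b': p3 → p4
  read 'a': p4 → p4
  read 'b': p4 → p0
  read 'b': p0 → p3
  read 'b': p3 → p4
  read 'b': p4 → p0
  read 'a': p0 → p3
  read 'a': p3 → p3
  read 'b': p3 → p4
  read 'a': p4 → p4
  read 'c': p4 → p4
  read 'c': p4 → p4
  end p4, accepted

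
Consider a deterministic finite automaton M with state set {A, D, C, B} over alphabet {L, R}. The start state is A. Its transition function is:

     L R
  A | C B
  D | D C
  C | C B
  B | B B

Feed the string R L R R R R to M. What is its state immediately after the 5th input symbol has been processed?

start at A
read 'R': A → B
read 'L': B → B
read 'R': B → B
read 'R': B → B
read 'R': B → B
After 5 symbols: B.

B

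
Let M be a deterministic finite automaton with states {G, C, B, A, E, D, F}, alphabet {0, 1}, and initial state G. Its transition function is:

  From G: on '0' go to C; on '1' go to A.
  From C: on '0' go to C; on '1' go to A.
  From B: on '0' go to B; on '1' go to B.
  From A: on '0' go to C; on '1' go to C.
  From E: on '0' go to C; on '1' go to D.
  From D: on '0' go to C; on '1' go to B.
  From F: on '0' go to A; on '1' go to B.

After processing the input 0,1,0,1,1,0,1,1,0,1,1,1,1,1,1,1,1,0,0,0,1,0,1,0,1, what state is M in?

start at G
read '0': G → C
read '1': C → A
read '0': A → C
read '1': C → A
read '1': A → C
read '0': C → C
read '1': C → A
read '1': A → C
read '0': C → C
read '1': C → A
read '1': A → C
read '1': C → A
read '1': A → C
read '1': C → A
read '1': A → C
read '1': C → A
read '1': A → C
read '0': C → C
read '0': C → C
read '0': C → C
read '1': C → A
read '0': A → C
read '1': C → A
read '0': A → C
read '1': C → A

A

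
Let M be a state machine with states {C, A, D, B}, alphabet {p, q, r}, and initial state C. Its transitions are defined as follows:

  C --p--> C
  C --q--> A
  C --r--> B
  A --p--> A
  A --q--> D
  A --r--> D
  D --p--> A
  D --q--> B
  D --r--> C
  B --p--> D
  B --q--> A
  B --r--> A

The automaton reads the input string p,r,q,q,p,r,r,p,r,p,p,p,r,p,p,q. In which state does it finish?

D

Trace: C -p-> C -r-> B -q-> A -q-> D -p-> A -r-> D -r-> C -p-> C -r-> B -p-> D -p-> A -p-> A -r-> D -p-> A -p-> A -q-> D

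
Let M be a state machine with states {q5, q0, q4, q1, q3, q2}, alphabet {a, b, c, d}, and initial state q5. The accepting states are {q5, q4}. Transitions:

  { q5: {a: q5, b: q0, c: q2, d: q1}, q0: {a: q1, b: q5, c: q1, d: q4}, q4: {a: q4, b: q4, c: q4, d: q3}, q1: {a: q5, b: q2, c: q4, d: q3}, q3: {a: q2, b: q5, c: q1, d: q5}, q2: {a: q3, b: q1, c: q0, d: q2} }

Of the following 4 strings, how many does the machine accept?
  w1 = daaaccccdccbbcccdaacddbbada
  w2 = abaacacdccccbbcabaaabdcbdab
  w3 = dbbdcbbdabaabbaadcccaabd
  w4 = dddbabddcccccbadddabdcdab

w1:
  start at q5
  read 'd': q5 → q1
  read 'a': q1 → q5
  read 'a': q5 → q5
  read 'a': q5 → q5
  read 'c': q5 → q2
  read 'c': q2 → q0
  read 'c': q0 → q1
  read 'c': q1 → q4
  read 'd': q4 → q3
  read 'c': q3 → q1
  read 'c': q1 → q4
  read 'b': q4 → q4
  read 'b': q4 → q4
  read 'c': q4 → q4
  read 'c': q4 → q4
  read 'c': q4 → q4
  read 'd': q4 → q3
  read 'a': q3 → q2
  read 'a': q2 → q3
  read 'c': q3 → q1
  read 'd': q1 → q3
  read 'd': q3 → q5
  read 'b': q5 → q0
  read 'b': q0 → q5
  read 'a': q5 → q5
  read 'd': q5 → q1
  read 'a': q1 → q5
  end q5, accepted
w2:
  start at q5
  read 'a': q5 → q5
  read 'b': q5 → q0
  read 'a': q0 → q1
  read 'a': q1 → q5
  read 'c': q5 → q2
  read 'a': q2 → q3
  read 'c': q3 → q1
  read 'd': q1 → q3
  read 'c': q3 → q1
  read 'c': q1 → q4
  read 'c': q4 → q4
  read 'c': q4 → q4
  read 'b': q4 → q4
  read 'b': q4 → q4
  read 'c': q4 → q4
  read 'a': q4 → q4
  read 'b': q4 → q4
  read 'a': q4 → q4
  read 'a': q4 → q4
  read 'a': q4 → q4
  read 'b': q4 → q4
  read 'd': q4 → q3
  read 'c': q3 → q1
  read 'b': q1 → q2
  read 'd': q2 → q2
  read 'a': q2 → q3
  read 'b': q3 → q5
  end q5, accepted
w3:
  start at q5
  read 'd': q5 → q1
  read 'b': q1 → q2
  read 'b': q2 → q1
  read 'd': q1 → q3
  read 'c': q3 → q1
  read 'b': q1 → q2
  read 'b': q2 → q1
  read 'd': q1 → q3
  read 'a': q3 → q2
  read 'b': q2 → q1
  read 'a': q1 → q5
  read 'a': q5 → q5
  read 'b': q5 → q0
  read 'b': q0 → q5
  read 'a': q5 → q5
  read 'a': q5 → q5
  read 'd': q5 → q1
  read 'c': q1 → q4
  read 'c': q4 → q4
  read 'c': q4 → q4
  read 'a': q4 → q4
  read 'a': q4 → q4
  read 'b': q4 → q4
  read 'd': q4 → q3
  end q3, rejected
w4:
  start at q5
  read 'd': q5 → q1
  read 'd': q1 → q3
  read 'd': q3 → q5
  read 'b': q5 → q0
  read 'a': q0 → q1
  read 'b': q1 → q2
  read 'd': q2 → q2
  read 'd': q2 → q2
  read 'c': q2 → q0
  read 'c': q0 → q1
  read 'c': q1 → q4
  read 'c': q4 → q4
  read 'c': q4 → q4
  read 'b': q4 → q4
  read 'a': q4 → q4
  read 'd': q4 → q3
  read 'd': q3 → q5
  read 'd': q5 → q1
  read 'a': q1 → q5
  read 'b': q5 → q0
  read 'd': q0 → q4
  read 'c': q4 → q4
  read 'd': q4 → q3
  read 'a': q3 → q2
  read 'b': q2 → q1
  end q1, rejected

2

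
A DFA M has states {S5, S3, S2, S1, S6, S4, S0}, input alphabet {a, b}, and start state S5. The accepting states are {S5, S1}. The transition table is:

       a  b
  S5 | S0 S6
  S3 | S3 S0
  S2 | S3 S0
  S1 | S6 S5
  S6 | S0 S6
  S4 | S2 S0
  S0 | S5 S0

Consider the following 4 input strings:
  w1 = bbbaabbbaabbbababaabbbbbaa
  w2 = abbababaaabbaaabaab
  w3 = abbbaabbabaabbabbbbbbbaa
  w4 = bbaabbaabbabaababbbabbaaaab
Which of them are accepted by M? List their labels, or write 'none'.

w1: S5 → S6 → S6 → S6 → S0 → S5 → S6 → S6 → S6 → S0 → S5 → S6 → S6 → S6 → S0 → S0 → S5 → S6 → S0 → S5 → S6 → S6 → S6 → S6 → S6 → S0 → S5  → end S5, accepted
w2: S5 → S0 → S0 → S0 → S5 → S6 → S0 → S0 → S5 → S0 → S5 → S6 → S6 → S0 → S5 → S0 → S0 → S5 → S0 → S0  → end S0, rejected
w3: S5 → S0 → S0 → S0 → S0 → S5 → S0 → S0 → S0 → S5 → S6 → S0 → S5 → S6 → S6 → S0 → S0 → S0 → S0 → S0 → S0 → S0 → S0 → S5 → S0  → end S0, rejected
w4: S5 → S6 → S6 → S0 → S5 → S6 → S6 → S0 → S5 → S6 → S6 → S0 → S0 → S5 → S0 → S0 → S5 → S6 → S6 → S6 → S0 → S0 → S0 → S5 → S0 → S5 → S0 → S0  → end S0, rejected

w1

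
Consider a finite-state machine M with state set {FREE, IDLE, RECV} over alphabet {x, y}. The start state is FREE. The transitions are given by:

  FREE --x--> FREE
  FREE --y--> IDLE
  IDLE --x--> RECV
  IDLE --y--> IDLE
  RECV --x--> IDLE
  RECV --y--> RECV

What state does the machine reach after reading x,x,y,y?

Trace: FREE -x-> FREE -x-> FREE -y-> IDLE -y-> IDLE

IDLE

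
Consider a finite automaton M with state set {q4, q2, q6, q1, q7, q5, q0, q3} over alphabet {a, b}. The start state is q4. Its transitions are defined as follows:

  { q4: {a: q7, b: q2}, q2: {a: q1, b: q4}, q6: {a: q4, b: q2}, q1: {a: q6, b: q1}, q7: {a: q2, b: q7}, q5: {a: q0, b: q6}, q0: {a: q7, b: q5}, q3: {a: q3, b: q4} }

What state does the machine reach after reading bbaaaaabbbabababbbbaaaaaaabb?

start at q4
read 'b': q4 → q2
read 'b': q2 → q4
read 'a': q4 → q7
read 'a': q7 → q2
read 'a': q2 → q1
read 'a': q1 → q6
read 'a': q6 → q4
read 'b': q4 → q2
read 'b': q2 → q4
read 'b': q4 → q2
read 'a': q2 → q1
read 'b': q1 → q1
read 'a': q1 → q6
read 'b': q6 → q2
read 'a': q2 → q1
read 'b': q1 → q1
read 'b': q1 → q1
read 'b': q1 → q1
read 'b': q1 → q1
read 'a': q1 → q6
read 'a': q6 → q4
read 'a': q4 → q7
read 'a': q7 → q2
read 'a': q2 → q1
read 'a': q1 → q6
read 'a': q6 → q4
read 'b': q4 → q2
read 'b': q2 → q4

q4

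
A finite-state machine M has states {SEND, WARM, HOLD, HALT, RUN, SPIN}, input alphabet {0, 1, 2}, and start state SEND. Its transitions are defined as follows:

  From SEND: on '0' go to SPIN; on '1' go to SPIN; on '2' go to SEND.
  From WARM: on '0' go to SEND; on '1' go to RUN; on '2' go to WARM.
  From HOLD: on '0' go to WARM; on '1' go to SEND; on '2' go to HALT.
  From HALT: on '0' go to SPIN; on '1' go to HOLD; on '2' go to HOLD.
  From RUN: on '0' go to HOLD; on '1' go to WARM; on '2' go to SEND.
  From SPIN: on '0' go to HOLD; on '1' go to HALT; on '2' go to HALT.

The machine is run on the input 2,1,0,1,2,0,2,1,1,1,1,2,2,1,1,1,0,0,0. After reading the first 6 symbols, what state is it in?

SPIN

SEND → SEND → SPIN → HOLD → SEND → SEND → SPIN
After 6 symbols: SPIN.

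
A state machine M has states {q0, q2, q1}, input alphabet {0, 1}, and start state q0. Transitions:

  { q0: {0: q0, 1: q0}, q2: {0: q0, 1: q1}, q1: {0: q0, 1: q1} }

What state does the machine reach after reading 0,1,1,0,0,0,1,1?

q0 → q0 → q0 → q0 → q0 → q0 → q0 → q0 → q0

q0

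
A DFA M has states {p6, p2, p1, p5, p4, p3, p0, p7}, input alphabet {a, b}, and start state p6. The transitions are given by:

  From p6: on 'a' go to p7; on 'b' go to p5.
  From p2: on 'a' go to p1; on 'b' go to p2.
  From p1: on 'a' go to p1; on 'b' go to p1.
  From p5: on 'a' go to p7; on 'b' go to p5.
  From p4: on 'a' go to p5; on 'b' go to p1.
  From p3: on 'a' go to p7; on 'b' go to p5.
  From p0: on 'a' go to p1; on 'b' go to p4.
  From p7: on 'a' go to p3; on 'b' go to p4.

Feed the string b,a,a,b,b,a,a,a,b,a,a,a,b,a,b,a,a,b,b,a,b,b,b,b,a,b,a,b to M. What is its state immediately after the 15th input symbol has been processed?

Trace: p6 -b-> p5 -a-> p7 -a-> p3 -b-> p5 -b-> p5 -a-> p7 -a-> p3 -a-> p7 -b-> p4 -a-> p5 -a-> p7 -a-> p3 -b-> p5 -a-> p7 -b-> p4
After 15 symbols: p4.

p4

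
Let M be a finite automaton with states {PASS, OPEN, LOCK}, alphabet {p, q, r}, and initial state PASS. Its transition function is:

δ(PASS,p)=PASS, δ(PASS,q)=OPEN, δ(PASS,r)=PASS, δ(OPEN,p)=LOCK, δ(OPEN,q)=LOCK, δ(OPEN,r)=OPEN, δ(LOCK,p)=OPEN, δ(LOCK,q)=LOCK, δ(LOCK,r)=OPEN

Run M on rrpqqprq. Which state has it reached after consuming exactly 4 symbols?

OPEN

Trace: PASS -r-> PASS -r-> PASS -p-> PASS -q-> OPEN
After 4 symbols: OPEN.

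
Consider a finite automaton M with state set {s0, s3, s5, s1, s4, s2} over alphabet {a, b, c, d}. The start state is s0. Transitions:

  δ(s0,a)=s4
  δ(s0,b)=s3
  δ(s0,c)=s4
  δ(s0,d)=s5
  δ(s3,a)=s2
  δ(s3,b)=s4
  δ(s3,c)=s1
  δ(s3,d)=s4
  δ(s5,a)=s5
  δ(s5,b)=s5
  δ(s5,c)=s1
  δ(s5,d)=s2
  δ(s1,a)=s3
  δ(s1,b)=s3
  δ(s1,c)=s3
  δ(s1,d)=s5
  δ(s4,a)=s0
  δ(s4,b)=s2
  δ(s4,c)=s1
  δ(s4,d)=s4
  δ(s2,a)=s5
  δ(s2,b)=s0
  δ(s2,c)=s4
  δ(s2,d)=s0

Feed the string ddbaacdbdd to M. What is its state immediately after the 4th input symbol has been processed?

s4

s0 → s5 → s2 → s0 → s4
After 4 symbols: s4.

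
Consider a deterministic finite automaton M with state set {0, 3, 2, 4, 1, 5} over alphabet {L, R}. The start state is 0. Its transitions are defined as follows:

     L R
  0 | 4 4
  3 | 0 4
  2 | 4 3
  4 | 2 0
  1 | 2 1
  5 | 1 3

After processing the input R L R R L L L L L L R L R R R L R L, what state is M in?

Trace: 0 -R-> 4 -L-> 2 -R-> 3 -R-> 4 -L-> 2 -L-> 4 -L-> 2 -L-> 4 -L-> 2 -L-> 4 -R-> 0 -L-> 4 -R-> 0 -R-> 4 -R-> 0 -L-> 4 -R-> 0 -L-> 4

4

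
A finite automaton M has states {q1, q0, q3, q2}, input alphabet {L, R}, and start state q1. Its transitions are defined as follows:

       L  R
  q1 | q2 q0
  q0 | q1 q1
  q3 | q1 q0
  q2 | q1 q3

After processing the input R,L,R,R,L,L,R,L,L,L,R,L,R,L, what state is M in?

q1

q1 → q0 → q1 → q0 → q1 → q2 → q1 → q0 → q1 → q2 → q1 → q0 → q1 → q0 → q1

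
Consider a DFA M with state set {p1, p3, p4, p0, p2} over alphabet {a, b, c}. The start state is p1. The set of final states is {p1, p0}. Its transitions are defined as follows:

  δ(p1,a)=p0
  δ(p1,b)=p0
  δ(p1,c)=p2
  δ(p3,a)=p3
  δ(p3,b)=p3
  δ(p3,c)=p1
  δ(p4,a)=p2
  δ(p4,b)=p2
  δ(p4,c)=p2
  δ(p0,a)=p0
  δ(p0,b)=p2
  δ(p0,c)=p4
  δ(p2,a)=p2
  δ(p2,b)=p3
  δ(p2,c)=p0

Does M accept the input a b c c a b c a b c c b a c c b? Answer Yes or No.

Trace: p1 -a-> p0 -b-> p2 -c-> p0 -c-> p4 -a-> p2 -b-> p3 -c-> p1 -a-> p0 -b-> p2 -c-> p0 -c-> p4 -b-> p2 -a-> p2 -c-> p0 -c-> p4 -b-> p2
End state p2 is not accepting.

No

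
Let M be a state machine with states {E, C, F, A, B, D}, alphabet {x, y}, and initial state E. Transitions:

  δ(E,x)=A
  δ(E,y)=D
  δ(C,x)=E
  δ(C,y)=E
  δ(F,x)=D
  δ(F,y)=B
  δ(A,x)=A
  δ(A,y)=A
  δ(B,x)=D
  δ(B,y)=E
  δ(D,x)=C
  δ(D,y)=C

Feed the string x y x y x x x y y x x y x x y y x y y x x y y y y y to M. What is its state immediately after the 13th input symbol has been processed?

start at E
read 'x': E → A
read 'y': A → A
read 'x': A → A
read 'y': A → A
read 'x': A → A
read 'x': A → A
read 'x': A → A
read 'y': A → A
read 'y': A → A
read 'x': A → A
read 'x': A → A
read 'y': A → A
read 'x': A → A
After 13 symbols: A.

A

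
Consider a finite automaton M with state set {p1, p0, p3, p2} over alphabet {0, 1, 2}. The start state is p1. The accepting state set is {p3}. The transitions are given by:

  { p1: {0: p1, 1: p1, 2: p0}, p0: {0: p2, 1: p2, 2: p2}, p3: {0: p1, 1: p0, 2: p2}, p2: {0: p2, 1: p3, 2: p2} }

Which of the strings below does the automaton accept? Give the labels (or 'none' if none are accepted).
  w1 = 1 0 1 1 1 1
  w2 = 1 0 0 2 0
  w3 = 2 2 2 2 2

none

w1: p1 → p1 → p1 → p1 → p1 → p1 → p1  → end p1, rejected
w2: p1 → p1 → p1 → p1 → p0 → p2  → end p2, rejected
w3: p1 → p0 → p2 → p2 → p2 → p2  → end p2, rejected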